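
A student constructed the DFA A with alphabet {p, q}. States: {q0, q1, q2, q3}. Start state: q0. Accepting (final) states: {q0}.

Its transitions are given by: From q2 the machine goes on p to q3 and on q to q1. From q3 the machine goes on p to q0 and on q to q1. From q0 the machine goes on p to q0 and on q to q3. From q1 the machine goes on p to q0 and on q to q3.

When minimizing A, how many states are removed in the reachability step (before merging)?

No path from q0 leads to q2; the other 3 states are all reachable.

1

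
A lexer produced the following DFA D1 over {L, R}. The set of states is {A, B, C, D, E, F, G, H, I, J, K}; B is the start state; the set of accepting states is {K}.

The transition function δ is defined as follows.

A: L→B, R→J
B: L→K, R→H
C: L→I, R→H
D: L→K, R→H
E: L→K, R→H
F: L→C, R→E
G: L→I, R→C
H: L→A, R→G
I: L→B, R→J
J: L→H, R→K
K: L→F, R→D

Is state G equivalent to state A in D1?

No

Start with accepting vs non-accepting: {K} | {A,B,C,D,E,F,G,H,I,J}.
Split {A,B,C,D,E,F,G,H,I,J} by δ(·,L) → {A,C,F,G,H,I,J} and {B,D,E}.
Split {A,C,F,G,H,I,J} by δ(·,L) → {C,F,G,H,J} and {A,I}.
Refine {C,F,G,H,J} on symbol L: members go to different blocks, giving {C,G,H} and {F,J}.
Split {F,J} by δ(·,R) → {F} and {J}.
No further refinement is possible. Final partition (6 blocks): {K} | {C,G,H} | {B,D,E} | {A,I} | {F} | {J}.
G and A end up in different blocks, so they are distinguishable. For instance, the string 'LL' is accepted from only A.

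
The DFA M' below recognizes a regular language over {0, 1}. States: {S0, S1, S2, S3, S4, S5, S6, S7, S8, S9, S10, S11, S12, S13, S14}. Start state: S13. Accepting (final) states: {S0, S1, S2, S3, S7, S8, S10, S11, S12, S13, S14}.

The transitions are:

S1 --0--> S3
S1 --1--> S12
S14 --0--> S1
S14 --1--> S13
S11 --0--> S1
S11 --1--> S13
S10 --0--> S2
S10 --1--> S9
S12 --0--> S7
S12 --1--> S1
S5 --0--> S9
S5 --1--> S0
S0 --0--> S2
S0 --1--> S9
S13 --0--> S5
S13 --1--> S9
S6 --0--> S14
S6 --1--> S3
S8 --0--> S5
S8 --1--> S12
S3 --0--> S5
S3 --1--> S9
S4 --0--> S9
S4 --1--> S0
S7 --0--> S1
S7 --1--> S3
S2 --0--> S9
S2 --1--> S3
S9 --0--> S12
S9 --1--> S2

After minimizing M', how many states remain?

8

First remove the unreachable states {S4,S6,S8,S10,S11,S14}; 9 states remain.
Initial partition by acceptance: {S0,S1,S2,S3,S7,S12,S13} | {S5,S9}.
Split {S0,S1,S2,S3,S7,S12,S13} by δ(·,0) → {S0,S1,S7,S12} and {S2,S3,S13}.
Split {S0,S1,S7,S12} by δ(·,0) → {S0,S1} and {S7,S12}.
Split {S0,S1} by δ(·,1) → {S0} and {S1}.
On input 0, block {S5,S9} splits into {S5} and {S9}.
On input 0, block {S2,S3,S13} splits into {S3,S13} and {S2}.
On input 0, block {S7,S12} splits into {S7} and {S12}.
The partition is now stable with 8 blocks: {S0} | {S5} | {S3,S13} | {S7} | {S1} | {S9} | {S2} | {S12}.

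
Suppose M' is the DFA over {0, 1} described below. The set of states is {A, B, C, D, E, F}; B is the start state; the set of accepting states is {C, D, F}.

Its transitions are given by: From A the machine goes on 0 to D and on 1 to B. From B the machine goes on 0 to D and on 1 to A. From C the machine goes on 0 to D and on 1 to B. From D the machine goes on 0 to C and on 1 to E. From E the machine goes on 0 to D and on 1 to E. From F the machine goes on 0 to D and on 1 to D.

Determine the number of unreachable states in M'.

Starting at B and following transitions, the reachable set is {A, B, C, D, E}. That leaves F unreachable — 1 in total.

1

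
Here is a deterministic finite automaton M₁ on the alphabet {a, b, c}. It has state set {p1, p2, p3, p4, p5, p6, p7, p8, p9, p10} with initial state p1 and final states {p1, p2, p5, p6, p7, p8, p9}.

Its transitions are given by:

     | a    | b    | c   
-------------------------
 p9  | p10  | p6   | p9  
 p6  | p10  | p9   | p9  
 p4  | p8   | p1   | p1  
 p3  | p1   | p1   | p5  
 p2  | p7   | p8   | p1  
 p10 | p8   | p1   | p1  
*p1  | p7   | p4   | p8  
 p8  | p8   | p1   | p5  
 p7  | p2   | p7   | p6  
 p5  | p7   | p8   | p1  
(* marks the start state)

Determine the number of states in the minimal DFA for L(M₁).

First remove the unreachable states {p3}; 9 states remain.
Initial partition by acceptance: {p1,p2,p5,p6,p7,p8,p9} | {p4,p10}.
Refine {p1,p2,p5,p6,p7,p8,p9} on symbol a: members go to different blocks, giving {p1,p2,p5,p7,p8} and {p6,p9}.
Refine {p1,p2,p5,p7,p8} on symbol b: members go to different blocks, giving {p2,p5,p7,p8} and {p1}.
Refine {p2,p5,p7,p8} on symbol b: members go to different blocks, giving {p2,p5,p7} and {p8}.
Refine {p2,p5,p7} on symbol b: members go to different blocks, giving {p2,p5} and {p7}.
No further refinement is possible. Final partition (6 blocks): {p2,p5} | {p4,p10} | {p6,p9} | {p1} | {p8} | {p7}.

6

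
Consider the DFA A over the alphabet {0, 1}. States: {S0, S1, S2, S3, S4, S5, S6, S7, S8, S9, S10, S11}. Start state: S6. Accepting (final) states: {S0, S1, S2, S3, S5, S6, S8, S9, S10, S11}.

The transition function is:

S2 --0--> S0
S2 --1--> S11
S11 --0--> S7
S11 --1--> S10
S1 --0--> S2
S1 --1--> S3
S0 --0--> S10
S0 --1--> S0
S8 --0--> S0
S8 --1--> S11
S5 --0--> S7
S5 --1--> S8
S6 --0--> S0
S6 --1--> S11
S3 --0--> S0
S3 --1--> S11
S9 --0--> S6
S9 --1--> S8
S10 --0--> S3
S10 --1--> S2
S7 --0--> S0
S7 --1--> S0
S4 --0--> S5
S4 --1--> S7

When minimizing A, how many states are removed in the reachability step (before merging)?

5

BFS from S6 reaches {S0, S2, S3, S6, S7, S10, S11}; the 5 state(s) S1, S4, S5, S8, S9 are never visited.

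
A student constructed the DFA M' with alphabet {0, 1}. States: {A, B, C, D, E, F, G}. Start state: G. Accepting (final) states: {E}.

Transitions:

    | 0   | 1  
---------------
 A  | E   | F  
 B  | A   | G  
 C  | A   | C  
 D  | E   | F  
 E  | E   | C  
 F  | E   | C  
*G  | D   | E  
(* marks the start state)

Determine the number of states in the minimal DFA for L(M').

States {B} cannot be reached from the start state, so discard them.
Initial partition by acceptance: {E} | {A,C,D,F,G}.
Refine {A,C,D,F,G} on symbol 0: members go to different blocks, giving {A,D,F} and {C,G}.
On input 1, block {A,D,F} splits into {A,D} and {F}.
On input 1, block {C,G} splits into {C} and {G}.
No further refinement is possible. Final partition (5 blocks): {E} | {A,D} | {C} | {F} | {G}.

5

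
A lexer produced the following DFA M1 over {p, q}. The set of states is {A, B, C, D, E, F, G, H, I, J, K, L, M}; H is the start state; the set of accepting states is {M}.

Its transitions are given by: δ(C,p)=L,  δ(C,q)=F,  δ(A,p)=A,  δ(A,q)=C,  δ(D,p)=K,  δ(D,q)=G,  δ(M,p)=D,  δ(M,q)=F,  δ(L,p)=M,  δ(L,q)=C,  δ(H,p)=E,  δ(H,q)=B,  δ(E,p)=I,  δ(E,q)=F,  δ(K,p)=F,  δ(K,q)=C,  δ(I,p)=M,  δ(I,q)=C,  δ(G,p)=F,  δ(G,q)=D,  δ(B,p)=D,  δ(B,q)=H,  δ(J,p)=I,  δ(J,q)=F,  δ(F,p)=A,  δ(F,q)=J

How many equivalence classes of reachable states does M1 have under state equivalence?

7

Start with accepting vs non-accepting: {M} | {A,B,C,D,E,F,G,H,I,J,K,L}.
Refine {A,B,C,D,E,F,G,H,I,J,K,L} on symbol p: members go to different blocks, giving {A,B,C,D,E,F,G,H,J,K} and {I,L}.
Refine {A,B,C,D,E,F,G,H,J,K} on symbol p: members go to different blocks, giving {A,B,D,F,G,H,K} and {C,E,J}.
On input p, block {A,B,D,F,G,H,K} splits into {A,B,D,F,G,K} and {H}.
Refine {A,B,D,F,G,K} on symbol q: members go to different blocks, giving {A,F,K} and {D,G} and {B}.
The partition is now stable with 7 blocks: {M} | {A,F,K} | {I,L} | {C,E,J} | {H} | {D,G} | {B}.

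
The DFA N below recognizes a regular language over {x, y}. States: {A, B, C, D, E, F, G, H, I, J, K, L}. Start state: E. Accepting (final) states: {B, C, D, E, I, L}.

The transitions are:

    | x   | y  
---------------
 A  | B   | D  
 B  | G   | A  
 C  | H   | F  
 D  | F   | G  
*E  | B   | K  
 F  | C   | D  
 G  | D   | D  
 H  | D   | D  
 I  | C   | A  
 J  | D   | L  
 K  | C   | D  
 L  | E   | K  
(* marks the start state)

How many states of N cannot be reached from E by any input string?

3

No path from E leads to I, J, L; the other 9 states are all reachable.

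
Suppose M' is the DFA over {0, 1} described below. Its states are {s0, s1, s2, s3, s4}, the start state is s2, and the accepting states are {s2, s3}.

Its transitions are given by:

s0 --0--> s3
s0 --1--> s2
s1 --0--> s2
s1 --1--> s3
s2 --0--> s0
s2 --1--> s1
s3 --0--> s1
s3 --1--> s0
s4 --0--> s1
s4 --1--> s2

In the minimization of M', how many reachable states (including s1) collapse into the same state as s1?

States {s4} cannot be reached from the start state, so discard them.
P0 = {s2,s3} | {s0,s1}.
Stable partition: {s2,s3} | {s0,s1} — 2 equivalence classes.
The equivalence class containing s1 is {s0,s1}, of size 2.

2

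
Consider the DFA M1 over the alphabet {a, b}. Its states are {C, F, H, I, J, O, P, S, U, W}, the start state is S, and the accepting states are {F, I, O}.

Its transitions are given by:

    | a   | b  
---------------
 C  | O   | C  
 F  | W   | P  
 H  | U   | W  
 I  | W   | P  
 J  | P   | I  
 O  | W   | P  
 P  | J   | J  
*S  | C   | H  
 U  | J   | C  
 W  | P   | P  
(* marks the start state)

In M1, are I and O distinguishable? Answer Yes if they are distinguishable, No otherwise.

States {F} cannot be reached from the start state, so discard them.
Start with accepting vs non-accepting: {I,O} | {C,H,J,P,S,U,W}.
Refine {C,H,J,P,S,U,W} on symbol a: members go to different blocks, giving {H,J,P,S,U,W} and {C}.
Split {H,J,P,S,U,W} by δ(·,a) → {H,J,P,U,W} and {S}.
Refine {H,J,P,U,W} on symbol b: members go to different blocks, giving {H,P,W} and {J} and {U}.
Split {H,P,W} by δ(·,a) → {W} and {H} and {P}.
Stable partition: {I,O} | {W} | {C} | {S} | {J} | {U} | {H} | {P} — 8 equivalence classes.
I and O lie in the same block of the stable partition, so they are equivalent — no string distinguishes them.

No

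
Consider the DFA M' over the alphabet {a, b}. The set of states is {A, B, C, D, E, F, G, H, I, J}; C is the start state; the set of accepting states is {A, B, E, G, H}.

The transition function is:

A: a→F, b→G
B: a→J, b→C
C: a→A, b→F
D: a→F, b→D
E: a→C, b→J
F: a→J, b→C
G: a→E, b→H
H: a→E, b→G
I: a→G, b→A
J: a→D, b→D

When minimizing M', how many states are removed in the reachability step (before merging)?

2

No path from C leads to B, I; the other 8 states are all reachable.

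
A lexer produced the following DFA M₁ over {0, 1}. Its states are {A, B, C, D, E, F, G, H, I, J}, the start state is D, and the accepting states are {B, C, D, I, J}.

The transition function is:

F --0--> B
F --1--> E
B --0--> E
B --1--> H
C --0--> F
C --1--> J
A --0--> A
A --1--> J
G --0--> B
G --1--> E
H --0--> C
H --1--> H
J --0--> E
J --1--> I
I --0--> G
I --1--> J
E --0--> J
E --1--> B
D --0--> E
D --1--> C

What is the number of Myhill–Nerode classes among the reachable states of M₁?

States {A} cannot be reached from the start state, so discard them.
P0 = {B,C,D,I,J} | {E,F,G,H}.
Refine {B,C,D,I,J} on symbol 1: members go to different blocks, giving {C,D,I,J} and {B}.
On input 0, block {E,F,G,H} splits into {E,H} and {F,G}.
Split {C,D,I,J} by δ(·,0) → {C,I} and {D,J}.
Refine {E,H} on symbol 0: members go to different blocks, giving {E} and {H}.
The partition is now stable with 6 blocks: {C,I} | {E} | {B} | {F,G} | {D,J} | {H}.

6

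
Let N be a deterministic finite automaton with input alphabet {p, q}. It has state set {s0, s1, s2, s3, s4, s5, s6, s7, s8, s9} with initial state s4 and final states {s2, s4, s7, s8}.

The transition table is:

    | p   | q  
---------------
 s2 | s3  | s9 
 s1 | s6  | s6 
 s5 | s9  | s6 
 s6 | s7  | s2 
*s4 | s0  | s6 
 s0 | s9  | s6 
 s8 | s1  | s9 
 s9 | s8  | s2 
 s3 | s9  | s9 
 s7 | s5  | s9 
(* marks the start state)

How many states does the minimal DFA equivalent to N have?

3

P0 = {s2,s4,s7,s8} | {s0,s1,s3,s5,s6,s9}.
Refine {s0,s1,s3,s5,s6,s9} on symbol p: members go to different blocks, giving {s0,s1,s3,s5} and {s6,s9}.
Stable partition: {s2,s4,s7,s8} | {s0,s1,s3,s5} | {s6,s9} — 3 equivalence classes.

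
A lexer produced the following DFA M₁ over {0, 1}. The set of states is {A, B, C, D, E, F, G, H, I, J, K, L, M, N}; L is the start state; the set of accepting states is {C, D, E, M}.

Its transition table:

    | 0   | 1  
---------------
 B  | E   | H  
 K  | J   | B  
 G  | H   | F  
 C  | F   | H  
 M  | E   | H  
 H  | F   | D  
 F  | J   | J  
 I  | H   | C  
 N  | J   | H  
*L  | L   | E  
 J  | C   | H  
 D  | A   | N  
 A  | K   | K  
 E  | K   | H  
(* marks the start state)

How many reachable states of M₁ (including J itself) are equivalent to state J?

2

Reachable states from the start: {A,B,C,D,E,F,H,J,K,L,N}. Unreachable: {G,I,M} — drop them.
P0 = {C,D,E} | {A,B,F,H,J,K,L,N}.
On input 0, block {A,B,F,H,J,K,L,N} splits into {A,F,H,K,L,N} and {B,J}.
Refine {A,F,H,K,L,N} on symbol 0: members go to different blocks, giving {A,H,L} and {F,K,N}.
Refine {C,D,E} on symbol 0: members go to different blocks, giving {C,E} and {D}.
On input 0, block {A,H,L} splits into {A,H} and {L}.
Refine {A,H} on symbol 1: members go to different blocks, giving {A} and {H}.
Split {F,K,N} by δ(·,1) → {F,K} and {N}.
The partition is now stable with 8 blocks: {C,E} | {A} | {B,J} | {F,K} | {D} | {L} | {H} | {N}.
The equivalence class containing J is {B,J}, of size 2.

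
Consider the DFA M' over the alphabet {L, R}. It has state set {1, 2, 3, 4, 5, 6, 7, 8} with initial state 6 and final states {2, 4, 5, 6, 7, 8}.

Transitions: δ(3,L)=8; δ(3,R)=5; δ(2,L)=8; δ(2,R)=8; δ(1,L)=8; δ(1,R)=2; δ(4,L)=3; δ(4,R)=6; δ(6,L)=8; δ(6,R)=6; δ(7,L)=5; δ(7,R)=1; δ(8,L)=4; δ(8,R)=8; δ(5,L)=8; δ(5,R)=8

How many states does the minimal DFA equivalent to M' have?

First remove the unreachable states {1,2,7}; 5 states remain.
Start with accepting vs non-accepting: {4,5,6,8} | {3}.
Split {4,5,6,8} by δ(·,L) → {5,6,8} and {4}.
On input L, block {5,6,8} splits into {5,6} and {8}.
Refine {5,6} on symbol R: members go to different blocks, giving {5} and {6}.
The partition is now stable with 5 blocks: {5} | {3} | {4} | {8} | {6}.

5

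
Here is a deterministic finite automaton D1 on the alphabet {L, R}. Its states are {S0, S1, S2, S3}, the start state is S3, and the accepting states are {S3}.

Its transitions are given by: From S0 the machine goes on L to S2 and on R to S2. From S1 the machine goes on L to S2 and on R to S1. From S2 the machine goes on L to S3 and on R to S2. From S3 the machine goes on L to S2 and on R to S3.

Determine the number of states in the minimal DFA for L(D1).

2

Reachable states from the start: {S2,S3}. Unreachable: {S0,S1} — drop them.
Initial partition by acceptance: {S3} | {S2}.
No further refinement is possible. Final partition (2 blocks): {S3} | {S2}.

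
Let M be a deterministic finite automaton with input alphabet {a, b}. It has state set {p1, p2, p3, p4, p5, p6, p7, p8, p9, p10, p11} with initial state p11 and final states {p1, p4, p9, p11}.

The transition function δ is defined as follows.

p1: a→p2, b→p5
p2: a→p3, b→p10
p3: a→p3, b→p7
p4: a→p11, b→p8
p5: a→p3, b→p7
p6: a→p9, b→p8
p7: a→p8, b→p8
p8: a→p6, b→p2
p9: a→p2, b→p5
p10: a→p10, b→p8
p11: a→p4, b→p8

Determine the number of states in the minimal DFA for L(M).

Reachable states from the start: {p2,p3,p4,p5,p6,p7,p8,p9,p10,p11}. Unreachable: {p1} — drop them.
Initial partition by acceptance: {p4,p9,p11} | {p2,p3,p5,p6,p7,p8,p10}.
Refine {p4,p9,p11} on symbol a: members go to different blocks, giving {p4,p11} and {p9}.
On input a, block {p2,p3,p5,p6,p7,p8,p10} splits into {p2,p3,p5,p7,p8,p10} and {p6}.
Refine {p2,p3,p5,p7,p8,p10} on symbol a: members go to different blocks, giving {p2,p3,p5,p7,p10} and {p8}.
On input a, block {p2,p3,p5,p7,p10} splits into {p2,p3,p5,p10} and {p7}.
Split {p2,p3,p5,p10} by δ(·,b) → {p3,p5} and {p2} and {p10}.
The partition is now stable with 8 blocks: {p4,p11} | {p3,p5} | {p9} | {p6} | {p8} | {p7} | {p2} | {p10}.

8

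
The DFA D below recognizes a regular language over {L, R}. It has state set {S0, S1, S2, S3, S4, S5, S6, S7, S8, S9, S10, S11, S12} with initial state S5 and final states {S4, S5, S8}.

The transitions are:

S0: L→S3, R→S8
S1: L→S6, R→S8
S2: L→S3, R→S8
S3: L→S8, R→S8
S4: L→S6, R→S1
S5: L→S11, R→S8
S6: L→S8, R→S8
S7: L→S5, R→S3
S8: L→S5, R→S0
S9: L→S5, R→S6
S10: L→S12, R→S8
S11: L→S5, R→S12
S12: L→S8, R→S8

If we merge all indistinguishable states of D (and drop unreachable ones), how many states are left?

States {S1,S2,S4,S6,S7,S9,S10} cannot be reached from the start state, so discard them.
Initial partition by acceptance: {S5,S8} | {S0,S3,S11,S12}.
Refine {S5,S8} on symbol L: members go to different blocks, giving {S5} and {S8}.
Refine {S0,S3,S11,S12} on symbol L: members go to different blocks, giving {S3,S12} and {S0} and {S11}.
No further refinement is possible. Final partition (5 blocks): {S5} | {S3,S12} | {S8} | {S0} | {S11}.

5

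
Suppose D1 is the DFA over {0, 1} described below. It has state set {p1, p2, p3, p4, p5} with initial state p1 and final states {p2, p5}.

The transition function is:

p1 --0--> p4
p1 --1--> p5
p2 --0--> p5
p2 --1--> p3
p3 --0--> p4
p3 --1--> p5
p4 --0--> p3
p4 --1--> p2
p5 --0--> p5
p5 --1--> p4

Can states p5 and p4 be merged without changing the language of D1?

Initial partition by acceptance: {p2,p5} | {p1,p3,p4}.
Stable partition: {p2,p5} | {p1,p3,p4} — 2 equivalence classes.
p5 and p4 end up in different blocks, so they are distinguishable. For instance, the string 'ε' is accepted from only p5.

No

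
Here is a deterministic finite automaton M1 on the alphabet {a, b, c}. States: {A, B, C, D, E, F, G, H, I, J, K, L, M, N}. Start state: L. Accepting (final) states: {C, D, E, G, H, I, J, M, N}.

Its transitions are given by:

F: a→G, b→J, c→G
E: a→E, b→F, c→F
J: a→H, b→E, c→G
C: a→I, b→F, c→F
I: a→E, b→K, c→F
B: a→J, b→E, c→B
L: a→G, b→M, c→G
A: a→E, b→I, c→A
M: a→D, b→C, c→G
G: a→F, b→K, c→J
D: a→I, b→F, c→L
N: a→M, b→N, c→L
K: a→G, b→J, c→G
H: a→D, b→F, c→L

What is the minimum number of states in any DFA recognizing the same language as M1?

First remove the unreachable states {A,B,N}; 11 states remain.
Start with accepting vs non-accepting: {C,D,E,G,H,I,J,M} | {F,K,L}.
Split {C,D,E,G,H,I,J,M} by δ(·,a) → {C,D,E,H,I,J,M} and {G}.
On input b, block {C,D,E,H,I,J,M} splits into {C,D,E,H,I} and {J,M}.
The partition is now stable with 4 blocks: {C,D,E,H,I} | {F,K,L} | {G} | {J,M}.

4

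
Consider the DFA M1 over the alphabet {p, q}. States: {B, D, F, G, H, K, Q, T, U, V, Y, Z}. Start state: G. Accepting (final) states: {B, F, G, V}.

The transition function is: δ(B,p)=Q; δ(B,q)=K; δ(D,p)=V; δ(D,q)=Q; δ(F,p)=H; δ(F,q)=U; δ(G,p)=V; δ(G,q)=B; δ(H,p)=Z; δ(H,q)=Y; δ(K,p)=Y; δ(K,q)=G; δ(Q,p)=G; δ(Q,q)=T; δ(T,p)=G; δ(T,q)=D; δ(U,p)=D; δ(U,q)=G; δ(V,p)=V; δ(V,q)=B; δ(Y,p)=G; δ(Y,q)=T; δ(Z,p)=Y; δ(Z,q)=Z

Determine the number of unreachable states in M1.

4

BFS from G reaches {B, D, G, K, Q, T, V, Y}; the 4 state(s) F, H, U, Z are never visited.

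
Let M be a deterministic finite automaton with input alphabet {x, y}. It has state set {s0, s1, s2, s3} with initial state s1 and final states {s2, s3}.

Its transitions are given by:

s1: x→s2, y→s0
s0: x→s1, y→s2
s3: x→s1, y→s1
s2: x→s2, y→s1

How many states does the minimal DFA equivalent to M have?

Reachable states from the start: {s0,s1,s2}. Unreachable: {s3} — drop them.
P0 = {s2} | {s0,s1}.
Split {s0,s1} by δ(·,x) → {s0} and {s1}.
Stable partition: {s2} | {s0} | {s1} — 3 equivalence classes.

3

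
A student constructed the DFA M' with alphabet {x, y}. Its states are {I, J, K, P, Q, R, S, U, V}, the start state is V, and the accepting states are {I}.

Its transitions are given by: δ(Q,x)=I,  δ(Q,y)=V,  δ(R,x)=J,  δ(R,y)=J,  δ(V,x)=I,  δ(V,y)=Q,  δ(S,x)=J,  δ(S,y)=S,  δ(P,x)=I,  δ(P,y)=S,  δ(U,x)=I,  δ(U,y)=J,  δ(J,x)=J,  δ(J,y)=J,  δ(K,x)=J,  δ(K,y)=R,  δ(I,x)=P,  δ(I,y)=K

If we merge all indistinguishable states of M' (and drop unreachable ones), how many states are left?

4

First remove the unreachable states {U}; 8 states remain.
P0 = {I} | {J,K,P,Q,R,S,V}.
On input x, block {J,K,P,Q,R,S,V} splits into {J,K,R,S} and {P,Q,V}.
On input y, block {P,Q,V} splits into {Q,V} and {P}.
No further refinement is possible. Final partition (4 blocks): {I} | {J,K,R,S} | {Q,V} | {P}.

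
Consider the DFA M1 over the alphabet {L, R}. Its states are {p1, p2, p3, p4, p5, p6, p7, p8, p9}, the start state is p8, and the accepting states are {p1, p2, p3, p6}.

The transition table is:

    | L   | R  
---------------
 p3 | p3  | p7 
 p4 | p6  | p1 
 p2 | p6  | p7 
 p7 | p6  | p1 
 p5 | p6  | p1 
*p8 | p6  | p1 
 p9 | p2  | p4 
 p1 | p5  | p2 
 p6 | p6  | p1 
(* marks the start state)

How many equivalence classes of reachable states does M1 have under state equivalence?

4

Reachable states from the start: {p1,p2,p5,p6,p7,p8}. Unreachable: {p3,p4,p9} — drop them.
Start with accepting vs non-accepting: {p1,p2,p6} | {p5,p7,p8}.
Refine {p1,p2,p6} on symbol L: members go to different blocks, giving {p2,p6} and {p1}.
Refine {p2,p6} on symbol R: members go to different blocks, giving {p2} and {p6}.
Stable partition: {p2} | {p5,p7,p8} | {p1} | {p6} — 4 equivalence classes.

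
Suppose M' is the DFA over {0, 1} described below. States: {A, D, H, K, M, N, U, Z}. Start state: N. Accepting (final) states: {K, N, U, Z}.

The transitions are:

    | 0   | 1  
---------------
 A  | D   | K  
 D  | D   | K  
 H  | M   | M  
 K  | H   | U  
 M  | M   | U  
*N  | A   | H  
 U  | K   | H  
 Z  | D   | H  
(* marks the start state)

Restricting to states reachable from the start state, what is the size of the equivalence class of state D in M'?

States {Z} cannot be reached from the start state, so discard them.
Start with accepting vs non-accepting: {K,N,U} | {A,D,H,M}.
Refine {K,N,U} on symbol 0: members go to different blocks, giving {K,N} and {U}.
Refine {K,N} on symbol 1: members go to different blocks, giving {K} and {N}.
On input 1, block {A,D,H,M} splits into {A,D} and {M} and {H}.
The partition is now stable with 6 blocks: {K} | {A,D} | {U} | {N} | {M} | {H}.
The equivalence class containing D is {A,D}, of size 2.

2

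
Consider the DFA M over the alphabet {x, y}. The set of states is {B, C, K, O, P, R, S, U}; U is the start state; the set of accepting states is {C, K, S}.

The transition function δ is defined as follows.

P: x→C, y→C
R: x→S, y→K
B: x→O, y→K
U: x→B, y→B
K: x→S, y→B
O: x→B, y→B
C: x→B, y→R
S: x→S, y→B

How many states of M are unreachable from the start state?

3

No path from U leads to C, P, R; the other 5 states are all reachable.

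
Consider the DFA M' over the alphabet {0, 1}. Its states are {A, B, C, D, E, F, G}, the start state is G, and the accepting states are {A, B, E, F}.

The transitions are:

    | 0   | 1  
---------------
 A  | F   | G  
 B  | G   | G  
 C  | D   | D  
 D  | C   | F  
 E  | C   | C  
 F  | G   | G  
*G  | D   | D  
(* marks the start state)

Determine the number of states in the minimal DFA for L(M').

3

Reachable states from the start: {C,D,F,G}. Unreachable: {A,B,E} — drop them.
Start with accepting vs non-accepting: {F} | {C,D,G}.
Split {C,D,G} by δ(·,1) → {C,G} and {D}.
Stable partition: {F} | {C,G} | {D} — 3 equivalence classes.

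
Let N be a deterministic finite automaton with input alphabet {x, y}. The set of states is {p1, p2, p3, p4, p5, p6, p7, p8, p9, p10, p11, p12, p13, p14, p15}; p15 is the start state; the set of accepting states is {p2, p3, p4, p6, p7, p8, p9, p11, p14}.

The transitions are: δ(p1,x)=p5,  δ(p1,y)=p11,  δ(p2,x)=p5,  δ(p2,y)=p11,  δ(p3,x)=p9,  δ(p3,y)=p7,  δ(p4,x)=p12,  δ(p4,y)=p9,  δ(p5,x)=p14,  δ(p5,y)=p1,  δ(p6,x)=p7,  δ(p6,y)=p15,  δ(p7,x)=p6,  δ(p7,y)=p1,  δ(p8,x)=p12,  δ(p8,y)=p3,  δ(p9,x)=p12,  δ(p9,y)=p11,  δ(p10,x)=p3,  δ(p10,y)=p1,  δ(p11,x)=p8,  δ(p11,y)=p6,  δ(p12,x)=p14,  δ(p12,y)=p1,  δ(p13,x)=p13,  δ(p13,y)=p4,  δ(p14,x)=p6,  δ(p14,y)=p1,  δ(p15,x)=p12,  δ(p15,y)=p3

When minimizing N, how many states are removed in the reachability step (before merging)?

4

No path from p15 leads to p2, p4, p10, p13; the other 11 states are all reachable.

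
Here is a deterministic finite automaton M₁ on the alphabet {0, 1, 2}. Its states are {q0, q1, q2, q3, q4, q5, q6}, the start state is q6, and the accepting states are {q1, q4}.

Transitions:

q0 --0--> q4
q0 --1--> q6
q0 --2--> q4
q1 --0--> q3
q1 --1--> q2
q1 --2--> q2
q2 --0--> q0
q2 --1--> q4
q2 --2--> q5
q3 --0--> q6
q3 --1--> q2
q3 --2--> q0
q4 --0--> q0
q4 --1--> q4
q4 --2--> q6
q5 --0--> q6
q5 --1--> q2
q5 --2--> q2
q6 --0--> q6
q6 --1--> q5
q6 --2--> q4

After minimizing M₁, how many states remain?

5

States {q1,q3} cannot be reached from the start state, so discard them.
Initial partition by acceptance: {q4} | {q0,q2,q5,q6}.
Split {q0,q2,q5,q6} by δ(·,0) → {q2,q5,q6} and {q0}.
Refine {q2,q5,q6} on symbol 0: members go to different blocks, giving {q5,q6} and {q2}.
Refine {q5,q6} on symbol 1: members go to different blocks, giving {q5} and {q6}.
The partition is now stable with 5 blocks: {q4} | {q5} | {q0} | {q2} | {q6}.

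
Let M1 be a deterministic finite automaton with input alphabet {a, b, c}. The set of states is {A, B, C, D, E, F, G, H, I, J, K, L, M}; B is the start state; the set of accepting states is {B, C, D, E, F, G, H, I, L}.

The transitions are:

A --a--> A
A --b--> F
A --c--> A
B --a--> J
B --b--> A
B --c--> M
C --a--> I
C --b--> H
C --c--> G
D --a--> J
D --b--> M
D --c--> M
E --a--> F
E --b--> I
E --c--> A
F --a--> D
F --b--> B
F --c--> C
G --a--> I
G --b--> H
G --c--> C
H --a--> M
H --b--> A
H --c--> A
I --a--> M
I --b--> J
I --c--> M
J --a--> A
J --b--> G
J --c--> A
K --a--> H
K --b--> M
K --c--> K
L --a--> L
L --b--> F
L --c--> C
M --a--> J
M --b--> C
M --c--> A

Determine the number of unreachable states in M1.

3

BFS from B reaches {A, B, C, D, F, G, H, I, J, M}; the 3 state(s) E, K, L are never visited.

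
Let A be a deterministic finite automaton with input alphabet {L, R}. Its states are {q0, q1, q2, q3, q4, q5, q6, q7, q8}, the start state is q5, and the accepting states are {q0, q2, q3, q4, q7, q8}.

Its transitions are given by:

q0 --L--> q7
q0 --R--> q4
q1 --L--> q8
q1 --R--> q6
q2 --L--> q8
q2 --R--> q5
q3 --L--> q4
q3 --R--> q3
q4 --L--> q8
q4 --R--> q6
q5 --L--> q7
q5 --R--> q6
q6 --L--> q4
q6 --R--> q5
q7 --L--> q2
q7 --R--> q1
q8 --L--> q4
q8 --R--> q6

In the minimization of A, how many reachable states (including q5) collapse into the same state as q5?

3

States {q0,q3} cannot be reached from the start state, so discard them.
P0 = {q2,q4,q7,q8} | {q1,q5,q6}.
Stable partition: {q2,q4,q7,q8} | {q1,q5,q6} — 2 equivalence classes.
State q5 belongs to the block {q1,q5,q6}, which has 3 states.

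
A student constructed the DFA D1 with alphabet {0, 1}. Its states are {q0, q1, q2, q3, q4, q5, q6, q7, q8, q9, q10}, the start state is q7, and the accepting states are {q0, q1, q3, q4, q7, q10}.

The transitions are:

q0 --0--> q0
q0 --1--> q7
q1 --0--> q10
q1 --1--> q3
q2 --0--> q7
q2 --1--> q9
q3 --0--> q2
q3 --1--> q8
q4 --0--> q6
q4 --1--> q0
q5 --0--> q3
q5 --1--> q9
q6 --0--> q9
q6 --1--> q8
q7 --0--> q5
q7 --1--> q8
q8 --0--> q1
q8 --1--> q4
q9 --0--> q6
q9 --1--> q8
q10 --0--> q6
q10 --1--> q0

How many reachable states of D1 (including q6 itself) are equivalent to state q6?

All states are reachable from the start state.
Start with accepting vs non-accepting: {q0,q1,q3,q4,q7,q10} | {q2,q5,q6,q8,q9}.
On input 0, block {q0,q1,q3,q4,q7,q10} splits into {q3,q4,q7,q10} and {q0,q1}.
Split {q3,q4,q7,q10} by δ(·,1) → {q3,q7} and {q4,q10}.
Refine {q2,q5,q6,q8,q9} on symbol 0: members go to different blocks, giving {q2,q5} and {q6,q9} and {q8}.
Refine {q0,q1} on symbol 0: members go to different blocks, giving {q0} and {q1}.
Stable partition: {q3,q7} | {q2,q5} | {q0} | {q4,q10} | {q6,q9} | {q8} | {q1} — 7 equivalence classes.
The equivalence class containing q6 is {q6,q9}, of size 2.

2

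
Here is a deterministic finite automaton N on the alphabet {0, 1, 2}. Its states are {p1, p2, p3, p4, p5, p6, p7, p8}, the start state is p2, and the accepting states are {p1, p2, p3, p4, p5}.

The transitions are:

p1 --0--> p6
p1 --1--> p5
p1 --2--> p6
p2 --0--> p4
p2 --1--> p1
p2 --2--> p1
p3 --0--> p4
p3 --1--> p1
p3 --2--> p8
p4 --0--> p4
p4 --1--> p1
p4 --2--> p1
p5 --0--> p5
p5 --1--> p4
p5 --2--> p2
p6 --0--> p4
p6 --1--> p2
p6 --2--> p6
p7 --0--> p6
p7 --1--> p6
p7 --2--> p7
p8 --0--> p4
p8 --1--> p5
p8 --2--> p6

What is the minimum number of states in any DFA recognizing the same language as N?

4

First remove the unreachable states {p3,p7,p8}; 5 states remain.
P0 = {p1,p2,p4,p5} | {p6}.
On input 0, block {p1,p2,p4,p5} splits into {p2,p4,p5} and {p1}.
Refine {p2,p4,p5} on symbol 1: members go to different blocks, giving {p2,p4} and {p5}.
Stable partition: {p2,p4} | {p6} | {p1} | {p5} — 4 equivalence classes.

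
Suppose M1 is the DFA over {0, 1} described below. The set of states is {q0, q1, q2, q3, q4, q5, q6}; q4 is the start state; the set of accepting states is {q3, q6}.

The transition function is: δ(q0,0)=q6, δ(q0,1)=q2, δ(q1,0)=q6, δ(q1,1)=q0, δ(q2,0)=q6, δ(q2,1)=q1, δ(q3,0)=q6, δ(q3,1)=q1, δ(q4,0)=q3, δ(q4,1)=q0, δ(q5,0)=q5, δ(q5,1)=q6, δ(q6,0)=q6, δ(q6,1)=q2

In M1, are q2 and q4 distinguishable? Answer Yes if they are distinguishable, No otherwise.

First remove the unreachable states {q5}; 6 states remain.
P0 = {q3,q6} | {q0,q1,q2,q4}.
The partition is now stable with 2 blocks: {q3,q6} | {q0,q1,q2,q4}.
q2 and q4 lie in the same block of the stable partition, so they are equivalent — no string distinguishes them.

No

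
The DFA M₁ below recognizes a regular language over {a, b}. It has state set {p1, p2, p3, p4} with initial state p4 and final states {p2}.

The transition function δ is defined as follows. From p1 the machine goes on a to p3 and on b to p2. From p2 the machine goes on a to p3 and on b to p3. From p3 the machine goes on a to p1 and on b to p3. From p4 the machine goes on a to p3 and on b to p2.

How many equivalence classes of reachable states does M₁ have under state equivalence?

3

Every state is reachable, so we keep all 4.
Start with accepting vs non-accepting: {p2} | {p1,p3,p4}.
On input b, block {p1,p3,p4} splits into {p1,p4} and {p3}.
Stable partition: {p2} | {p1,p4} | {p3} — 3 equivalence classes.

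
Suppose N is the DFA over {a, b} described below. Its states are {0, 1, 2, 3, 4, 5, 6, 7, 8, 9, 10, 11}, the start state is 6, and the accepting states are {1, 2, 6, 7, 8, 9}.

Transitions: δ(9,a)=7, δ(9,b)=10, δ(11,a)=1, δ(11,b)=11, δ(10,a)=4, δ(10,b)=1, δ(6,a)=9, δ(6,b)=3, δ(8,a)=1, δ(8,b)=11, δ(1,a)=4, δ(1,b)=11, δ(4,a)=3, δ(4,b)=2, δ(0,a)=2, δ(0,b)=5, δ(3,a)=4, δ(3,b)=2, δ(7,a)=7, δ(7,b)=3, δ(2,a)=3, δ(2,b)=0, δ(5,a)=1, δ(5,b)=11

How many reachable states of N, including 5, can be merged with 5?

Reachable states from the start: {0,1,2,3,4,5,6,7,9,10,11}. Unreachable: {8} — drop them.
Start with accepting vs non-accepting: {1,2,6,7,9} | {0,3,4,5,10,11}.
Split {1,2,6,7,9} by δ(·,a) → {6,7,9} and {1,2}.
Split {0,3,4,5,10,11} by δ(·,a) → {0,5,11} and {3,4,10}.
Stable partition: {6,7,9} | {0,5,11} | {1,2} | {3,4,10} — 4 equivalence classes.
State 5 belongs to the block {0,5,11}, which has 3 states.

3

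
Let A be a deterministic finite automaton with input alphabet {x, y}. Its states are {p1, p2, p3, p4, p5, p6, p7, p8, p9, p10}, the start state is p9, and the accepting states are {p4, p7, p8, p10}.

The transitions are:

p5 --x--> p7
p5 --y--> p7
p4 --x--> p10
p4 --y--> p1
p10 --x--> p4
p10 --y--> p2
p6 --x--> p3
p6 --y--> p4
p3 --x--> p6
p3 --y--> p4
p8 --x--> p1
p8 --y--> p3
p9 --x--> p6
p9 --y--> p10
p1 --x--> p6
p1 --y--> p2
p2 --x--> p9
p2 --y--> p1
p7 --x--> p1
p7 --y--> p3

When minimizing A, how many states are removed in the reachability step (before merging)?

BFS from p9 reaches {p1, p2, p3, p4, p6, p9, p10}; the 3 state(s) p5, p7, p8 are never visited.

3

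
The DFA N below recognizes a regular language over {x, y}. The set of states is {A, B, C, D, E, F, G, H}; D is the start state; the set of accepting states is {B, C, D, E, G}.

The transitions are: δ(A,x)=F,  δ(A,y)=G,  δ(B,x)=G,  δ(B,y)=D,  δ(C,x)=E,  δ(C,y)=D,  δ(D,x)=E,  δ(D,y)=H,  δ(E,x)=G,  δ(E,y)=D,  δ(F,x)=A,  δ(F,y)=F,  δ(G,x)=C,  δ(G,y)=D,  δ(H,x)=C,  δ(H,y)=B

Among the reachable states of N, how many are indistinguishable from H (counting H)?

First remove the unreachable states {A,F}; 6 states remain.
Start with accepting vs non-accepting: {B,C,D,E,G} | {H}.
On input y, block {B,C,D,E,G} splits into {B,C,E,G} and {D}.
Stable partition: {B,C,E,G} | {H} | {D} — 3 equivalence classes.
The equivalence class containing H is {H}, of size 1.

1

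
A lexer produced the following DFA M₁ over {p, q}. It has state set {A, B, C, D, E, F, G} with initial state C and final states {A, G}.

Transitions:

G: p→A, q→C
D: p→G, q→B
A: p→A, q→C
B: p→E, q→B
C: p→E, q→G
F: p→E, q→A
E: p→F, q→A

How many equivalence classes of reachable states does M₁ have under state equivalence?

2

States {B,D} cannot be reached from the start state, so discard them.
P0 = {A,G} | {C,E,F}.
The partition is now stable with 2 blocks: {A,G} | {C,E,F}.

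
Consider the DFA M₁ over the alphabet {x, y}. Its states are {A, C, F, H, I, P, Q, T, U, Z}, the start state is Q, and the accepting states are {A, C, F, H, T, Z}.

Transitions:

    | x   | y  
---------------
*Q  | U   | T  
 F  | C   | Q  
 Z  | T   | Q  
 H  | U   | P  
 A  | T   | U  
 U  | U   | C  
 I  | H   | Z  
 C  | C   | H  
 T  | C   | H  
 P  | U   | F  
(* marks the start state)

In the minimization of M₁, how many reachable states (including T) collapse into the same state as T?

2

States {A,I,Z} cannot be reached from the start state, so discard them.
Start with accepting vs non-accepting: {C,F,H,T} | {P,Q,U}.
Split {C,F,H,T} by δ(·,x) → {C,F,T} and {H}.
On input y, block {C,F,T} splits into {C,T} and {F}.
On input y, block {P,Q,U} splits into {Q,U} and {P}.
No further refinement is possible. Final partition (5 blocks): {C,T} | {Q,U} | {H} | {F} | {P}.
State T belongs to the block {C,T}, which has 2 states.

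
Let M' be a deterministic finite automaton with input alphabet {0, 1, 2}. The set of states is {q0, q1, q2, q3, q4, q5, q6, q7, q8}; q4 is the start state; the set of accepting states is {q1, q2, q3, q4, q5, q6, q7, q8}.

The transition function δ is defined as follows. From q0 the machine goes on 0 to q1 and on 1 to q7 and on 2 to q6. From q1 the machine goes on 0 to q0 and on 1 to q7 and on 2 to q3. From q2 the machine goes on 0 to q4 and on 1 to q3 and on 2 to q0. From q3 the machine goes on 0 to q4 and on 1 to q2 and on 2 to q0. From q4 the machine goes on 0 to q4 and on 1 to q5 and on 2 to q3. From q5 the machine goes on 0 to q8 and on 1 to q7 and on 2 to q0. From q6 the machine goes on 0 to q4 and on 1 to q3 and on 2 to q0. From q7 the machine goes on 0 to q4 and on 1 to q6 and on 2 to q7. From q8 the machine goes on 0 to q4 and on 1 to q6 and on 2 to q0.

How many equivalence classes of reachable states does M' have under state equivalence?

6

All states are reachable from the start state.
P0 = {q1,q2,q3,q4,q5,q6,q7,q8} | {q0}.
On input 0, block {q1,q2,q3,q4,q5,q6,q7,q8} splits into {q2,q3,q4,q5,q6,q7,q8} and {q1}.
Refine {q2,q3,q4,q5,q6,q7,q8} on symbol 2: members go to different blocks, giving {q2,q3,q5,q6,q8} and {q4,q7}.
On input 0, block {q2,q3,q5,q6,q8} splits into {q2,q3,q6,q8} and {q5}.
Split {q4,q7} by δ(·,1) → {q4} and {q7}.
Stable partition: {q2,q3,q6,q8} | {q0} | {q1} | {q4} | {q5} | {q7} — 6 equivalence classes.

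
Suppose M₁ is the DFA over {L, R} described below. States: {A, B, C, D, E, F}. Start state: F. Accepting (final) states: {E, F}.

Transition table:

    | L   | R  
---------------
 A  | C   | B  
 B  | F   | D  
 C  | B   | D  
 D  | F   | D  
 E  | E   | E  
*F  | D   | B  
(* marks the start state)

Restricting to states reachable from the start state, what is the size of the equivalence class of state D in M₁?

2

First remove the unreachable states {A,C,E}; 3 states remain.
P0 = {F} | {B,D}.
No further refinement is possible. Final partition (2 blocks): {F} | {B,D}.
State D belongs to the block {B,D}, which has 2 states.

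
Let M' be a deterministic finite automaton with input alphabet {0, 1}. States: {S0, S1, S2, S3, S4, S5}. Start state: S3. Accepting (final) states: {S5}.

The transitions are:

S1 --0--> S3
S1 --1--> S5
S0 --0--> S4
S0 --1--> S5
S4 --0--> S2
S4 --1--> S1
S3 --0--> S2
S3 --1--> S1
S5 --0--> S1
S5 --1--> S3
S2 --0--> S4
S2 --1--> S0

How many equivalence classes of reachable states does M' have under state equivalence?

3

Every state is reachable, so we keep all 6.
P0 = {S5} | {S0,S1,S2,S3,S4}.
On input 1, block {S0,S1,S2,S3,S4} splits into {S2,S3,S4} and {S0,S1}.
No further refinement is possible. Final partition (3 blocks): {S5} | {S2,S3,S4} | {S0,S1}.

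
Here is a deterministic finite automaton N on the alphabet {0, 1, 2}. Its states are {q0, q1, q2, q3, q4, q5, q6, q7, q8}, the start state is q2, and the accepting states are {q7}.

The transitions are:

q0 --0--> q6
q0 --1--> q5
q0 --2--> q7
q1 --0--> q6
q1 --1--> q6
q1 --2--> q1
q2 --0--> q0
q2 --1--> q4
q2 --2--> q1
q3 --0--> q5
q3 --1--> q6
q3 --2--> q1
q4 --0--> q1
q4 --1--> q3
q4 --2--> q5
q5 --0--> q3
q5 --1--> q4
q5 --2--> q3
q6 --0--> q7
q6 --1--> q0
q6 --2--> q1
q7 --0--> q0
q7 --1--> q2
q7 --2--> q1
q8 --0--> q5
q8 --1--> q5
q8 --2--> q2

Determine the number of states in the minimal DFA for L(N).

8

First remove the unreachable states {q8}; 8 states remain.
Initial partition by acceptance: {q7} | {q0,q1,q2,q3,q4,q5,q6}.
Split {q0,q1,q2,q3,q4,q5,q6} by δ(·,0) → {q0,q1,q2,q3,q4,q5} and {q6}.
Split {q0,q1,q2,q3,q4,q5} by δ(·,0) → {q2,q3,q4,q5} and {q0,q1}.
On input 0, block {q2,q3,q4,q5} splits into {q2,q4} and {q3,q5}.
Refine {q2,q4} on symbol 1: members go to different blocks, giving {q2} and {q4}.
Split {q0,q1} by δ(·,1) → {q0} and {q1}.
On input 1, block {q3,q5} splits into {q3} and {q5}.
No further refinement is possible. Final partition (8 blocks): {q7} | {q2} | {q6} | {q0} | {q3} | {q4} | {q1} | {q5}.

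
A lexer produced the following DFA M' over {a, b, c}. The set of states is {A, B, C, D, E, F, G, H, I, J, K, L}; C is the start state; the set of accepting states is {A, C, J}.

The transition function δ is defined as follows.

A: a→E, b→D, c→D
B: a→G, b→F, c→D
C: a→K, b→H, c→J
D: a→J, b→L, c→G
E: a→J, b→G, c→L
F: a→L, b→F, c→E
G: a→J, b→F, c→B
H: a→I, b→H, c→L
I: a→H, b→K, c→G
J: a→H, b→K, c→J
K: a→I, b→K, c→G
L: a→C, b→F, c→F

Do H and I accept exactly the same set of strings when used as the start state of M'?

Yes

Reachable states from the start: {B,C,D,E,F,G,H,I,J,K,L}. Unreachable: {A} — drop them.
Start with accepting vs non-accepting: {C,J} | {B,D,E,F,G,H,I,K,L}.
Refine {B,D,E,F,G,H,I,K,L} on symbol a: members go to different blocks, giving {B,F,H,I,K} and {D,E,G,L}.
On input a, block {B,F,H,I,K} splits into {H,I,K} and {B,F}.
On input b, block {D,E,G,L} splits into {D,E} and {G,L}.
No further refinement is possible. Final partition (5 blocks): {C,J} | {H,I,K} | {D,E} | {B,F} | {G,L}.
H and I lie in the same block of the stable partition, so they are equivalent — no string distinguishes them.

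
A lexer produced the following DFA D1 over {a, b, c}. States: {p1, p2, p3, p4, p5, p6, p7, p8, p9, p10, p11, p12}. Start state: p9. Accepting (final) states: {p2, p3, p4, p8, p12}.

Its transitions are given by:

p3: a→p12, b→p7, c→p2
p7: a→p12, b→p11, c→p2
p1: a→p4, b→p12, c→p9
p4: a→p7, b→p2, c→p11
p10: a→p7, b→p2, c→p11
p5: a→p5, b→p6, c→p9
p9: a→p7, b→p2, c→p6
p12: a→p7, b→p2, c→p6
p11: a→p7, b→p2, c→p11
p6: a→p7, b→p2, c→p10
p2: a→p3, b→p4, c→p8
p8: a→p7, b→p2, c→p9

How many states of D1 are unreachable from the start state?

2

BFS from p9 reaches {p2, p3, p4, p6, p7, p8, p9, p10, p11, p12}; the 2 state(s) p1, p5 are never visited.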